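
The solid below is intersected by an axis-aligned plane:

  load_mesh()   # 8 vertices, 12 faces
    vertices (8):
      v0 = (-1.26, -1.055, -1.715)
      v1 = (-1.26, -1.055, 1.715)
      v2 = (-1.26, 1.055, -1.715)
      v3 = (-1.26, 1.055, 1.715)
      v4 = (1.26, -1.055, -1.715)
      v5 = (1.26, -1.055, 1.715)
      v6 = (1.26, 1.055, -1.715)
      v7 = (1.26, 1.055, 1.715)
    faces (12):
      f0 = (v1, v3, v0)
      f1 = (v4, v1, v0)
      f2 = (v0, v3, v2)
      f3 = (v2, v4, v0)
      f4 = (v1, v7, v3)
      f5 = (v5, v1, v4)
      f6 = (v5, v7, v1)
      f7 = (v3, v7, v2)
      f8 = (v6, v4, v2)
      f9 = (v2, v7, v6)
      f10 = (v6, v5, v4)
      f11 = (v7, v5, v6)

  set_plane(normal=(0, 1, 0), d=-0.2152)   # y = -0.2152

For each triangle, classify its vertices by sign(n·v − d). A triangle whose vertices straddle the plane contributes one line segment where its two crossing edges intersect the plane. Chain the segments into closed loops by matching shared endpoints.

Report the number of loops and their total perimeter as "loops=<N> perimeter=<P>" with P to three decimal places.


loops=1 perimeter=11.900

Straddling triangles (8 of 12):
  (v1,v3,v0) [-+-] → (-1.26, -0.2152, 1.715)–(-1.26, -0.2152, -0.349827)  len=2.0648
  (v0,v3,v2) [-++] → (-1.26, -0.2152, -0.349827)–(-1.26, -0.2152, -1.715)  len=1.3652
  (v2,v4,v0) [+--] → (0.257016, -0.2152, -1.715)–(-1.26, -0.2152, -1.715)  len=1.5170
  (v1,v7,v3) [-++] → (-0.257016, -0.2152, 1.715)–(-1.26, -0.2152, 1.715)  len=1.0030
  (v5,v7,v1) [-+-] → (1.26, -0.2152, 1.715)–(-0.257016, -0.2152, 1.715)  len=1.5170
  (v6,v4,v2) [+-+] → (1.26, -0.2152, -1.715)–(0.257016, -0.2152, -1.715)  len=1.0030
  (v6,v5,v4) [+--] → (1.26, -0.2152, 0.349827)–(1.26, -0.2152, -1.715)  len=2.0648
  (v7,v5,v6) [+-+] → (1.26, -0.2152, 1.715)–(1.26, -0.2152, 0.349827)  len=1.3652

Chained into 1 loop(s):
  loop 1: 8 segments, perimeter = 11.9000
Total perimeter = 11.900


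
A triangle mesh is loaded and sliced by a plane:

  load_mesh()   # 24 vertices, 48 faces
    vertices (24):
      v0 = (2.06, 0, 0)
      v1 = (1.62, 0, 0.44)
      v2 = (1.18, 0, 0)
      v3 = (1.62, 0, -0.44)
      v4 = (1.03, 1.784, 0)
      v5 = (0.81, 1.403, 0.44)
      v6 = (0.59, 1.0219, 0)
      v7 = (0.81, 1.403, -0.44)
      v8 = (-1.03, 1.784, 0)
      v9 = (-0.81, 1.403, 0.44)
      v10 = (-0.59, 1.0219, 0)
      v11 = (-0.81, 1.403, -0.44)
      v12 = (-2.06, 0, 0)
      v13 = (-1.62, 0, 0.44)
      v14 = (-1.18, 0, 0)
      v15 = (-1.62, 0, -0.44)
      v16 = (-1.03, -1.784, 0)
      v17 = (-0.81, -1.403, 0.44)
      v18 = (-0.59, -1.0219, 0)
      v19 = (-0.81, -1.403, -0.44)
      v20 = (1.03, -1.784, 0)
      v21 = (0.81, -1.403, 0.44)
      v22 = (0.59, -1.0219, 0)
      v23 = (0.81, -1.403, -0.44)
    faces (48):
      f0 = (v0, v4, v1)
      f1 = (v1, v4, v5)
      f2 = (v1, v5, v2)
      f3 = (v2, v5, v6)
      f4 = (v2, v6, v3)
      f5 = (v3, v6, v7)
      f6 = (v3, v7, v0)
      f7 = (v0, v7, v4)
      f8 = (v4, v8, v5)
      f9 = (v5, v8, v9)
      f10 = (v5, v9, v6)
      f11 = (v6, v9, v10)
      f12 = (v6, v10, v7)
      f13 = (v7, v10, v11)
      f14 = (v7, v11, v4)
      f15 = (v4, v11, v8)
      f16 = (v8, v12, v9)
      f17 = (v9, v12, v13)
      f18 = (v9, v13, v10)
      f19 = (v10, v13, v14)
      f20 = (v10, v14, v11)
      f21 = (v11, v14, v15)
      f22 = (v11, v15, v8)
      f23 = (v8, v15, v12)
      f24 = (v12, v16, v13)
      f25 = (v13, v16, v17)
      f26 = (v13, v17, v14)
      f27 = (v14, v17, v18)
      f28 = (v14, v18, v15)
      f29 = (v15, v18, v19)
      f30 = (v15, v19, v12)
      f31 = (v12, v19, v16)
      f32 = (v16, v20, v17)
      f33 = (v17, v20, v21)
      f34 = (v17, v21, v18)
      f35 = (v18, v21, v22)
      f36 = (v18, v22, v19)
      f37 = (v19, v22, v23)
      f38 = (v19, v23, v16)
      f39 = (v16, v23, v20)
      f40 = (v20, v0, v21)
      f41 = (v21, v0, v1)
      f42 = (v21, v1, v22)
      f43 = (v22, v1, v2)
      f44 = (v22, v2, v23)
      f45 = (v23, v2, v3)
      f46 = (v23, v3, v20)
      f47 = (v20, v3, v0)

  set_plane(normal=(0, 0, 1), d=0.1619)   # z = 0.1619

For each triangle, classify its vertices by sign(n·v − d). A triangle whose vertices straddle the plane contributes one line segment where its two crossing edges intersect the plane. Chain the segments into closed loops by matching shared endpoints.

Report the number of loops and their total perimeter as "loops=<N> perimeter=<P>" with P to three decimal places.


Straddling triangles (24 of 48):
  (v0,v4,v1) [--+] → (1.24709, 1.12757, 0.1619)–(1.8981, 0, 0.1619)  len=1.3020
  (v1,v4,v5) [+-+] → (1.24709, 1.12757, 0.1619)–(0.94905, 1.64381, 0.1619)  len=0.5961
  (v1,v5,v2) [++-] → (1.04386, 0.51624, 0.1619)–(1.3419, 0, 0.1619)  len=0.5961
  (v2,v5,v6) [-+-] → (1.04386, 0.51624, 0.1619)–(0.67095, 1.16213, 0.1619)  len=0.7458
  (v4,v8,v5) [--+] → (-0.352964, 1.64381, 0.1619)–(0.94905, 1.64381, 0.1619)  len=1.3020
  (v5,v8,v9) [+-+] → (-0.352964, 1.64381, 0.1619)–(-0.94905, 1.64381, 0.1619)  len=0.5961
  (v5,v9,v6) [++-] → (0.0748636, 1.16213, 0.1619)–(0.67095, 1.16213, 0.1619)  len=0.5961
  (v6,v9,v10) [-+-] → (0.0748636, 1.16213, 0.1619)–(-0.67095, 1.16213, 0.1619)  len=0.7458
  (v8,v12,v9) [--+] → (-1.60006, 0.51624, 0.1619)–(-0.94905, 1.64381, 0.1619)  len=1.3020
  (v9,v12,v13) [+-+] → (-1.60006, 0.51624, 0.1619)–(-1.8981, 0, 0.1619)  len=0.5961
  (v9,v13,v10) [++-] → (-0.968993, 0.645887, 0.1619)–(-0.67095, 1.16213, 0.1619)  len=0.5961
  (v10,v13,v14) [-+-] → (-0.968993, 0.645887, 0.1619)–(-1.3419, 0, 0.1619)  len=0.7458
  (v12,v16,v13) [--+] → (-1.24709, -1.12757, 0.1619)–(-1.8981, 0, 0.1619)  len=1.3020
  (v13,v16,v17) [+-+] → (-1.24709, -1.12757, 0.1619)–(-0.94905, -1.64381, 0.1619)  len=0.5961
  (v13,v17,v14) [++-] → (-1.04386, -0.51624, 0.1619)–(-1.3419, 0, 0.1619)  len=0.5961
  (v14,v17,v18) [-+-] → (-1.04386, -0.51624, 0.1619)–(-0.67095, -1.16213, 0.1619)  len=0.7458
  (v16,v20,v17) [--+] → (0.352964, -1.64381, 0.1619)–(-0.94905, -1.64381, 0.1619)  len=1.3020
  (v17,v20,v21) [+-+] → (0.352964, -1.64381, 0.1619)–(0.94905, -1.64381, 0.1619)  len=0.5961
  (v17,v21,v18) [++-] → (-0.0748636, -1.16213, 0.1619)–(-0.67095, -1.16213, 0.1619)  len=0.5961
  (v18,v21,v22) [-+-] → (-0.0748636, -1.16213, 0.1619)–(0.67095, -1.16213, 0.1619)  len=0.7458
  (v20,v0,v21) [--+] → (1.60006, -0.51624, 0.1619)–(0.94905, -1.64381, 0.1619)  len=1.3020
  (v21,v0,v1) [+-+] → (1.60006, -0.51624, 0.1619)–(1.8981, 0, 0.1619)  len=0.5961
  (v21,v1,v22) [++-] → (0.968993, -0.645887, 0.1619)–(0.67095, -1.16213, 0.1619)  len=0.5961
  (v22,v1,v2) [-+-] → (0.968993, -0.645887, 0.1619)–(1.3419, 0, 0.1619)  len=0.7458

Chained into 2 loop(s):
  loop 1: 12 segments, perimeter = 11.3886
  loop 2: 12 segments, perimeter = 8.0514
Total perimeter = 19.440

loops=2 perimeter=19.440


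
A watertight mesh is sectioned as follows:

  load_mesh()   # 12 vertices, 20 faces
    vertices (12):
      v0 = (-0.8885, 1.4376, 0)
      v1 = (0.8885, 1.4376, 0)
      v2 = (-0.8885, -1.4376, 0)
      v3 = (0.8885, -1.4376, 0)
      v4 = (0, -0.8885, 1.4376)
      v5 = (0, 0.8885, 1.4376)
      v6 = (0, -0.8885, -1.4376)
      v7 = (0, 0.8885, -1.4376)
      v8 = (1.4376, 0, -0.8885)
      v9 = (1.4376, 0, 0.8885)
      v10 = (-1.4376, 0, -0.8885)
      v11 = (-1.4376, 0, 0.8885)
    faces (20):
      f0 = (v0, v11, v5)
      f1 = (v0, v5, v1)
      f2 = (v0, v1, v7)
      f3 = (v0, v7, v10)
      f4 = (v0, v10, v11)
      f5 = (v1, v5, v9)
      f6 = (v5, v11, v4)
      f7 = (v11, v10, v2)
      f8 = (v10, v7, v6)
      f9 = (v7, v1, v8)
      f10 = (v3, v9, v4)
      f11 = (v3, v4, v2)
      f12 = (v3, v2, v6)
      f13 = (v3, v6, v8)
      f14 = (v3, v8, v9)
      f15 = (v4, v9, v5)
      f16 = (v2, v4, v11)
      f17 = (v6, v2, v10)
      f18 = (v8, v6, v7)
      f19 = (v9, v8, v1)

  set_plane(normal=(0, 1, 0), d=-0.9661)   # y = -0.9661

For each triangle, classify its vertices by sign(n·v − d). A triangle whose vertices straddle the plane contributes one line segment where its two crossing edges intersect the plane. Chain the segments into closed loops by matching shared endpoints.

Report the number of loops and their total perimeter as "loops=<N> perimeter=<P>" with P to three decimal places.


loops=1 perimeter=7.002

Straddling triangles (8 of 20):
  (v11,v10,v2) [++-] → (-1.06859, -0.9661, -0.291408)–(-1.06859, -0.9661, 0.291408)  len=0.5828
  (v3,v9,v4) [-++] → (1.06859, -0.9661, 0.291408)–(0.125565, -0.9661, 1.23444)  len=1.3336
  (v3,v4,v2) [-+-] → (0.125565, -0.9661, 1.23444)–(-0.125565, -0.9661, 1.23444)  len=0.2511
  (v3,v2,v6) [--+] → (-0.125565, -0.9661, -1.23444)–(0.125565, -0.9661, -1.23444)  len=0.2511
  (v3,v6,v8) [-++] → (0.125565, -0.9661, -1.23444)–(1.06859, -0.9661, -0.291408)  len=1.3336
  (v3,v8,v9) [-++] → (1.06859, -0.9661, -0.291408)–(1.06859, -0.9661, 0.291408)  len=0.5828
  (v2,v4,v11) [-++] → (-0.125565, -0.9661, 1.23444)–(-1.06859, -0.9661, 0.291408)  len=1.3336
  (v6,v2,v10) [+-+] → (-0.125565, -0.9661, -1.23444)–(-1.06859, -0.9661, -0.291408)  len=1.3336

Chained into 1 loop(s):
  loop 1: 8 segments, perimeter = 7.0025
Total perimeter = 7.002


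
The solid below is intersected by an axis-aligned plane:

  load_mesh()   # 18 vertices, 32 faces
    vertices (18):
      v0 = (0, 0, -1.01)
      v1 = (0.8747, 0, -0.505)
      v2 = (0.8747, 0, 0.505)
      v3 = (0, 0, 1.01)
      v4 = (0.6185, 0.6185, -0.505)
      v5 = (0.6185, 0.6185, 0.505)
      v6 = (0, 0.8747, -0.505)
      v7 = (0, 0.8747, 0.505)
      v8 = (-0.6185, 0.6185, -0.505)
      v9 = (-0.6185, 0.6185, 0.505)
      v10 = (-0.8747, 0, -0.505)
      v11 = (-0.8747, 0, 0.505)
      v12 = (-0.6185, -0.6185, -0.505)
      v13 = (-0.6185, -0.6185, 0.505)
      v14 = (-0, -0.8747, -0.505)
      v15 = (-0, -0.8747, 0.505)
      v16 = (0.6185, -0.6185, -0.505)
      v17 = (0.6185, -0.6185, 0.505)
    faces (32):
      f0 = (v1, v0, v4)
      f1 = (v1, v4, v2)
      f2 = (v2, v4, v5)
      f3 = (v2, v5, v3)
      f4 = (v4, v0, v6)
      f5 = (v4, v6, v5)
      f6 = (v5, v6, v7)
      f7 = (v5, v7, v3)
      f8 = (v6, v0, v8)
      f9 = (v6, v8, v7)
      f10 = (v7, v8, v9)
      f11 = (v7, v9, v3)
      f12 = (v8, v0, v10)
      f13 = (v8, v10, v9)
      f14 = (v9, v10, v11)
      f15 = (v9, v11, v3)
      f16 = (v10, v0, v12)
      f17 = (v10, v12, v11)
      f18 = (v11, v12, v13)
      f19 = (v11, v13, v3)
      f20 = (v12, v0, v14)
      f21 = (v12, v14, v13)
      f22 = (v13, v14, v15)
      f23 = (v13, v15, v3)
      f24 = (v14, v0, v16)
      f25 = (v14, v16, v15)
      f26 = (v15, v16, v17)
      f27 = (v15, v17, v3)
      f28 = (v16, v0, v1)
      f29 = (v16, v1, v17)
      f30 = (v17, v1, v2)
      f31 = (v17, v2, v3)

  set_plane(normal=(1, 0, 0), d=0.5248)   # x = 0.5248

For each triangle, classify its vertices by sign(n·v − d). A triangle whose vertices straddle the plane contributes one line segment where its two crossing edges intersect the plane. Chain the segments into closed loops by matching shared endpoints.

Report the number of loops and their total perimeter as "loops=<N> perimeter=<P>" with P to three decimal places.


loops=1 perimeter=4.790

Straddling triangles (12 of 32):
  (v1,v0,v4) [+-+] → (0.5248, 0, -0.707012)–(0.5248, 0.5248, -0.581505)  len=0.5396
  (v2,v5,v3) [++-] → (0.5248, 0.5248, 0.581505)–(0.5248, 0, 0.707012)  len=0.5396
  (v4,v0,v6) [+--] → (0.5248, 0.5248, -0.581505)–(0.5248, 0.657313, -0.505)  len=0.1530
  (v4,v6,v5) [+-+] → (0.5248, 0.657313, -0.505)–(0.5248, 0.657313, 0.351989)  len=0.8570
  (v5,v6,v7) [+--] → (0.5248, 0.657313, 0.351989)–(0.5248, 0.657313, 0.505)  len=0.1530
  (v5,v7,v3) [+--] → (0.5248, 0.657313, 0.505)–(0.5248, 0.5248, 0.581505)  len=0.1530
  (v14,v0,v16) [--+] → (0.5248, -0.5248, -0.581505)–(0.5248, -0.657313, -0.505)  len=0.1530
  (v14,v16,v15) [-+-] → (0.5248, -0.657313, -0.505)–(0.5248, -0.657313, -0.351989)  len=0.1530
  (v15,v16,v17) [-++] → (0.5248, -0.657313, -0.351989)–(0.5248, -0.657313, 0.505)  len=0.8570
  (v15,v17,v3) [-+-] → (0.5248, -0.657313, 0.505)–(0.5248, -0.5248, 0.581505)  len=0.1530
  (v16,v0,v1) [+-+] → (0.5248, -0.5248, -0.581505)–(0.5248, 0, -0.707012)  len=0.5396
  (v17,v2,v3) [++-] → (0.5248, 0, 0.707012)–(0.5248, -0.5248, 0.581505)  len=0.5396

Chained into 1 loop(s):
  loop 1: 12 segments, perimeter = 4.7904
Total perimeter = 4.790


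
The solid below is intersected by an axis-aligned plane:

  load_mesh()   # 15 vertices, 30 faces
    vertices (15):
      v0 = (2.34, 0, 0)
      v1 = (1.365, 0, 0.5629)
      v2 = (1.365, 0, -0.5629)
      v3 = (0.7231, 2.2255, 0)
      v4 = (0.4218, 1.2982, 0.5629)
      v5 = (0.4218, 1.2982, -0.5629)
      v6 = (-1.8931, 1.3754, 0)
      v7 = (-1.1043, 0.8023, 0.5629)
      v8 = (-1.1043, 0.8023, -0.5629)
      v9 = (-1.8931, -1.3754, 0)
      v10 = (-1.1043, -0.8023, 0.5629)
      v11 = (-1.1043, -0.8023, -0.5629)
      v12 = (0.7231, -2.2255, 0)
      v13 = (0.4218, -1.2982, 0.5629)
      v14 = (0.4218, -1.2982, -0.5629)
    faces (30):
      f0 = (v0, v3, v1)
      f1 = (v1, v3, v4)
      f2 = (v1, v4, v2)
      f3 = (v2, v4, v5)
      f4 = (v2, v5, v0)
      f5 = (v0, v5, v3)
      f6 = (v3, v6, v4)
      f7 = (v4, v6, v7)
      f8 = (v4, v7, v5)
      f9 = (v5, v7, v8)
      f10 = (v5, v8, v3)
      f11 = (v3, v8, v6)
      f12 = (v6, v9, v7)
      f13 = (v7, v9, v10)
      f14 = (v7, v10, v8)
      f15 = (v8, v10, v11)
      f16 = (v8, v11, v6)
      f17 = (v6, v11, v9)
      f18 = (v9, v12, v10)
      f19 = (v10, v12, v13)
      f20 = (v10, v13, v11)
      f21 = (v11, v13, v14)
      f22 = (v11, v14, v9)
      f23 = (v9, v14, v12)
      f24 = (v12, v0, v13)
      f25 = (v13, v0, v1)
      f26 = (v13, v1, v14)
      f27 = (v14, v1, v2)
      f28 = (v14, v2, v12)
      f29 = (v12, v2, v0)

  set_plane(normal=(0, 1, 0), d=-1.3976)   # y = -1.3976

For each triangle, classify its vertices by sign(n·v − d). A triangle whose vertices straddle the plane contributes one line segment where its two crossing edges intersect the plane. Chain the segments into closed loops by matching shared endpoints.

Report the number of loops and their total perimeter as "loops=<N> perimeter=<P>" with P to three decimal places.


loops=1 perimeter=6.678

Straddling triangles (6 of 30):
  (v9,v12,v10) [+-+] → (-1.82478, -1.3976, 0)–(-0.33993, -1.3976, 0.327449)  len=1.5205
  (v10,v12,v13) [+-+] → (-0.33993, -1.3976, 0.327449)–(0.454097, -1.3976, 0.502561)  len=0.8131
  (v9,v14,v12) [++-] → (0.454097, -1.3976, -0.502561)–(-1.82478, -1.3976, 0)  len=2.3336
  (v12,v0,v13) [-++] → (1.3246, -1.3976, 0)–(0.454097, -1.3976, 0.502561)  len=1.0052
  (v14,v2,v12) [++-] → (0.961891, -1.3976, -0.209402)–(0.454097, -1.3976, -0.502561)  len=0.5863
  (v12,v2,v0) [-++] → (0.961891, -1.3976, -0.209402)–(1.3246, -1.3976, 0)  len=0.4188

Chained into 1 loop(s):
  loop 1: 6 segments, perimeter = 6.6776
Total perimeter = 6.678


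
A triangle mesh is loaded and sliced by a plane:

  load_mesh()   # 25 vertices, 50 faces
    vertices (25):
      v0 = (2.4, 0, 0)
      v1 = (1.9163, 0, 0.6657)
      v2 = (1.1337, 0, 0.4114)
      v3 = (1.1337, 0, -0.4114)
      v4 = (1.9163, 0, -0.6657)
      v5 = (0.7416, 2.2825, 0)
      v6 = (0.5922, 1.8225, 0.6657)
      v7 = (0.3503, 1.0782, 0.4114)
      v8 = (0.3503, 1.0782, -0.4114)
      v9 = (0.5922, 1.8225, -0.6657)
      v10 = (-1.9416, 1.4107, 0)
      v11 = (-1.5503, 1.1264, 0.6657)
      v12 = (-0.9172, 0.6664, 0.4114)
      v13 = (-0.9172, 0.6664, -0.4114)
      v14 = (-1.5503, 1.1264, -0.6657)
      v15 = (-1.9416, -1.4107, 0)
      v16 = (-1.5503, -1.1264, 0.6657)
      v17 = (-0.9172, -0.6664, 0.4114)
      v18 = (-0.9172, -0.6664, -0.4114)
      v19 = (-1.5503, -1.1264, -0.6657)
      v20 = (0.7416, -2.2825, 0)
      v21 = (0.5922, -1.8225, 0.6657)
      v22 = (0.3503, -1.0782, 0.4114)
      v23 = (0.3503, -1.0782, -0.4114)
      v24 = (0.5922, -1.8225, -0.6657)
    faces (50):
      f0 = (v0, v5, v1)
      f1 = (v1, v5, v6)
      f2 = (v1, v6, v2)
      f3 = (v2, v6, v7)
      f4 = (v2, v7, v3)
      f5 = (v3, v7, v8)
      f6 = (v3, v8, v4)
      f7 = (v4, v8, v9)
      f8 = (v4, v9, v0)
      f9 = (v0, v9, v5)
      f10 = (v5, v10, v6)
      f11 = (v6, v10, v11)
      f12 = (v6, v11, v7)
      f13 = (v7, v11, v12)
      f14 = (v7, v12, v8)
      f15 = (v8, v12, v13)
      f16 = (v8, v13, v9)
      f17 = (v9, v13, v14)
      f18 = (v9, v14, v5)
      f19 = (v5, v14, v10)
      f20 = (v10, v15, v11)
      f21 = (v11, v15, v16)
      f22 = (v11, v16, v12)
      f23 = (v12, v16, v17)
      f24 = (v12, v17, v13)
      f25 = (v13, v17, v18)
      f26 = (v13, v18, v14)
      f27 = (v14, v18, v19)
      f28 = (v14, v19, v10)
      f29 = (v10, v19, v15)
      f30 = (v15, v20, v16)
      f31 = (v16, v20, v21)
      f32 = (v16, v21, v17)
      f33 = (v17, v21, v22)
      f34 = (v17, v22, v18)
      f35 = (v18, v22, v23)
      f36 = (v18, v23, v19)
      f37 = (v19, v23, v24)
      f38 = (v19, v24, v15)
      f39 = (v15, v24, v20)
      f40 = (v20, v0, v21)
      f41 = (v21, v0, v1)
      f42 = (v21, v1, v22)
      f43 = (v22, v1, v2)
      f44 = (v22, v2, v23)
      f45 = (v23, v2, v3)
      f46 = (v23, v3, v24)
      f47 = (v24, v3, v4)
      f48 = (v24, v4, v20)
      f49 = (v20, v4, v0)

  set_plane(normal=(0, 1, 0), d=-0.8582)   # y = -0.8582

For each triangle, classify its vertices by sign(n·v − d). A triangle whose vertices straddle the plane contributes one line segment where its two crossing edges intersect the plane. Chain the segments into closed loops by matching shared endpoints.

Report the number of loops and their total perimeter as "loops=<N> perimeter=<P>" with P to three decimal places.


Straddling triangles (22 of 50):
  (v10,v15,v11) [+-+] → (-1.9416, -0.8582, 0)–(-1.85639, -0.8582, 0.144968)  len=0.1682
  (v11,v15,v16) [+--] → (-1.85639, -0.8582, 0.144968)–(-1.5503, -0.8582, 0.6657)  len=0.6040
  (v11,v16,v12) [+-+] → (-1.5503, -0.8582, 0.6657)–(-1.45559, -0.8582, 0.627657)  len=0.1021
  (v12,v16,v17) [+-+] → (-1.45559, -0.8582, 0.627657)–(-1.18118, -0.8582, 0.517432)  len=0.2957
  (v14,v18,v19) [++-] → (-1.18118, -0.8582, -0.517432)–(-1.5503, -0.8582, -0.6657)  len=0.3978
  (v14,v19,v10) [+-+] → (-1.5503, -0.8582, -0.6657)–(-1.59166, -0.8582, -0.595328)  len=0.0816
  (v10,v19,v15) [+--] → (-1.59166, -0.8582, -0.595328)–(-1.9416, -0.8582, 0)  len=0.6906
  (v16,v21,v17) [--+] → (-0.666787, -0.8582, 0.453589)–(-1.18118, -0.8582, 0.517432)  len=0.5183
  (v17,v21,v22) [+--] → (-0.666787, -0.8582, 0.453589)–(-0.326849, -0.8582, 0.4114)  len=0.3425
  (v17,v22,v18) [+-+] → (-0.326849, -0.8582, 0.4114)–(-0.326849, -0.8582, -0.0281726)  len=0.4396
  (v18,v22,v23) [+--] → (-0.326849, -0.8582, -0.0281726)–(-0.326849, -0.8582, -0.4114)  len=0.3832
  (v18,v23,v19) [+--] → (-0.326849, -0.8582, -0.4114)–(-1.18118, -0.8582, -0.517432)  len=0.8609
  (v20,v0,v21) [-+-] → (1.77646, -0.8582, 0)–(1.54872, -0.8582, 0.313473)  len=0.3875
  (v21,v0,v1) [-++] → (1.54872, -0.8582, 0.313473)–(1.29279, -0.8582, 0.6657)  len=0.4354
  (v21,v1,v22) [-+-] → (1.29279, -0.8582, 0.6657)–(0.669833, -0.8582, 0.463288)  len=0.6550
  (v22,v1,v2) [-++] → (0.669833, -0.8582, 0.463288)–(0.510148, -0.8582, 0.4114)  len=0.1679
  (v22,v2,v23) [-+-] → (0.510148, -0.8582, 0.4114)–(0.510148, -0.8582, -0.243513)  len=0.6549
  (v23,v2,v3) [-++] → (0.510148, -0.8582, -0.243513)–(0.510148, -0.8582, -0.4114)  len=0.1679
  (v23,v3,v24) [-+-] → (0.510148, -0.8582, -0.4114)–(0.878712, -0.8582, -0.531148)  len=0.3875
  (v24,v3,v4) [-++] → (0.878712, -0.8582, -0.531148)–(1.29279, -0.8582, -0.6657)  len=0.4354
  (v24,v4,v20) [-+-] → (1.29279, -0.8582, -0.6657)–(1.47462, -0.8582, -0.415403)  len=0.3094
  (v20,v4,v0) [-++] → (1.47462, -0.8582, -0.415403)–(1.77646, -0.8582, 0)  len=0.5135

Chained into 2 loop(s):
  loop 1: 12 segments, perimeter = 4.8845
  loop 2: 10 segments, perimeter = 4.1144
Total perimeter = 8.999

loops=2 perimeter=8.999


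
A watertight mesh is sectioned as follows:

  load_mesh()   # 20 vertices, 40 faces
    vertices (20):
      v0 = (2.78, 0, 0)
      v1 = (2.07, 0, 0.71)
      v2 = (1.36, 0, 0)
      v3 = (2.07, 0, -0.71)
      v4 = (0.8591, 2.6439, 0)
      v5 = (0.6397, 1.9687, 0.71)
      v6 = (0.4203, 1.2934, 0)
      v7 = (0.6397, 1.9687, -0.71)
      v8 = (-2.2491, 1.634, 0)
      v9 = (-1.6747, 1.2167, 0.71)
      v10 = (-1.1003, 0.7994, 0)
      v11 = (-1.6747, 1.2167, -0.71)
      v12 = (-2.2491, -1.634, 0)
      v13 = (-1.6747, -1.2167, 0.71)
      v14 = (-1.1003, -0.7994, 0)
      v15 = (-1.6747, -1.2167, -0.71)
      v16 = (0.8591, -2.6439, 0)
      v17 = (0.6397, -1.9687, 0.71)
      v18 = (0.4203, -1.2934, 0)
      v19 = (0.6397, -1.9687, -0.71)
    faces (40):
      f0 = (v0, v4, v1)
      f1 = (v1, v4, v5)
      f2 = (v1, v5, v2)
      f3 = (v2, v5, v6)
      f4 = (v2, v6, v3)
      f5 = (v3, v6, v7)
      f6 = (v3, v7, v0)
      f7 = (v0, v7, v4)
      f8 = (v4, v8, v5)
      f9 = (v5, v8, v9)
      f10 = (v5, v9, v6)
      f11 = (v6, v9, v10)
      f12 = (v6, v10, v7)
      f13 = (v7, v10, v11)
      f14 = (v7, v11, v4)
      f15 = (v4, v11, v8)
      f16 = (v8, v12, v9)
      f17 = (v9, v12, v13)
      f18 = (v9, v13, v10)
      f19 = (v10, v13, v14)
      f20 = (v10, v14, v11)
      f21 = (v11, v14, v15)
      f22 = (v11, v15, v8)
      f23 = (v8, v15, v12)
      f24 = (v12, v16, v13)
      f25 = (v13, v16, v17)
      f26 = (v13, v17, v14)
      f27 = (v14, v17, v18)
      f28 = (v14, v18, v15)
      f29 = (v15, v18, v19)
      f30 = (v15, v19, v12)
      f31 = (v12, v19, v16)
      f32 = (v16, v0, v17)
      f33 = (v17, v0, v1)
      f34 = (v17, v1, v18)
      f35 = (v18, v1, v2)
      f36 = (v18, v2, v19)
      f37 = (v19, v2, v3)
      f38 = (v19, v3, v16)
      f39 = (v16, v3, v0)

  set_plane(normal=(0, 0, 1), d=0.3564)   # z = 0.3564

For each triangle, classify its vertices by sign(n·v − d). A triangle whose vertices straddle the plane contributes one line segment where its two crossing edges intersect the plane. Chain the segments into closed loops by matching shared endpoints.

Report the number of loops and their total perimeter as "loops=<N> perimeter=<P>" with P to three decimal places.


loops=2 perimeter=24.334

Straddling triangles (20 of 40):
  (v0,v4,v1) [--+] → (1.46694, 1.31674, 0.3564)–(2.4236, 0, 0.3564)  len=1.6276
  (v1,v4,v5) [+-+] → (1.46694, 1.31674, 0.3564)–(0.748967, 2.30497, 0.3564)  len=1.2215
  (v1,v5,v2) [++-] → (0.99843, 0.988232, 0.3564)–(1.7164, 0, 0.3564)  len=1.2215
  (v2,v5,v6) [-+-] → (0.99843, 0.988232, 0.3564)–(0.530433, 1.63238, 0.3564)  len=0.7962
  (v4,v8,v5) [--+] → (-0.799004, 1.80201, 0.3564)–(0.748967, 2.30497, 0.3564)  len=1.6276
  (v5,v8,v9) [+-+] → (-0.799004, 1.80201, 0.3564)–(-1.96077, 1.42453, 0.3564)  len=1.2216
  (v5,v9,v6) [++-] → (-0.631331, 1.2549, 0.3564)–(0.530433, 1.63238, 0.3564)  len=1.2216
  (v6,v9,v10) [-+-] → (-0.631331, 1.2549, 0.3564)–(-1.38863, 1.00887, 0.3564)  len=0.7963
  (v8,v12,v9) [--+] → (-1.96077, -0.203029, 0.3564)–(-1.96077, 1.42453, 0.3564)  len=1.6276
  (v9,v12,v13) [+-+] → (-1.96077, -0.203029, 0.3564)–(-1.96077, -1.42453, 0.3564)  len=1.2215
  (v9,v13,v10) [++-] → (-1.38863, -0.212625, 0.3564)–(-1.38863, 1.00887, 0.3564)  len=1.2215
  (v10,v13,v14) [-+-] → (-1.38863, -0.212625, 0.3564)–(-1.38863, -1.00887, 0.3564)  len=0.7962
  (v12,v16,v13) [--+] → (-0.412796, -1.92749, 0.3564)–(-1.96077, -1.42453, 0.3564)  len=1.6276
  (v13,v16,v17) [+-+] → (-0.412796, -1.92749, 0.3564)–(0.748967, -2.30497, 0.3564)  len=1.2216
  (v13,v17,v14) [++-] → (-0.226869, -1.38636, 0.3564)–(-1.38863, -1.00887, 0.3564)  len=1.2216
  (v14,v17,v18) [-+-] → (-0.226869, -1.38636, 0.3564)–(0.530433, -1.63238, 0.3564)  len=0.7963
  (v16,v0,v17) [--+] → (1.70563, -0.988232, 0.3564)–(0.748967, -2.30497, 0.3564)  len=1.6276
  (v17,v0,v1) [+-+] → (1.70563, -0.988232, 0.3564)–(2.4236, 0, 0.3564)  len=1.2215
  (v17,v1,v18) [++-] → (1.2484, -0.64415, 0.3564)–(0.530433, -1.63238, 0.3564)  len=1.2215
  (v18,v1,v2) [-+-] → (1.2484, -0.64415, 0.3564)–(1.7164, 0, 0.3564)  len=0.7962

Chained into 2 loop(s):
  loop 1: 10 segments, perimeter = 14.2456
  loop 2: 10 segments, perimeter = 10.0888
Total perimeter = 24.334


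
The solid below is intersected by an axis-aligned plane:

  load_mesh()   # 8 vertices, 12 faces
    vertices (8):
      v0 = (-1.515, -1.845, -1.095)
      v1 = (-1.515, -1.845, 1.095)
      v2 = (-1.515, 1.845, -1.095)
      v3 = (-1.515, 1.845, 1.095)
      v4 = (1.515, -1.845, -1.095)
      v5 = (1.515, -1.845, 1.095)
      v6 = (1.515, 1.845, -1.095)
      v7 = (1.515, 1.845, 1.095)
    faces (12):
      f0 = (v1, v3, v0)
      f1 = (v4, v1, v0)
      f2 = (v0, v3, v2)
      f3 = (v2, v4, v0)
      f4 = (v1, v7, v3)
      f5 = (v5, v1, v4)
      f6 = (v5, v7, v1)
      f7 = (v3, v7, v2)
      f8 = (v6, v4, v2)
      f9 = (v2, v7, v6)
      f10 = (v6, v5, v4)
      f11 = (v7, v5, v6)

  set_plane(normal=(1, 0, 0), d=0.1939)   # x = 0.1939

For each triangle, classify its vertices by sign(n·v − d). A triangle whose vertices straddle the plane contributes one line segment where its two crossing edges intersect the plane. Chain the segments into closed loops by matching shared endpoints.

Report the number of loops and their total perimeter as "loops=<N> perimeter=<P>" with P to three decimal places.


loops=1 perimeter=11.760

Straddling triangles (8 of 12):
  (v4,v1,v0) [+--] → (0.1939, -1.845, -0.140146)–(0.1939, -1.845, -1.095)  len=0.9549
  (v2,v4,v0) [-+-] → (0.1939, -0.236136, -1.095)–(0.1939, -1.845, -1.095)  len=1.6089
  (v1,v7,v3) [-+-] → (0.1939, 0.236136, 1.095)–(0.1939, 1.845, 1.095)  len=1.6089
  (v5,v1,v4) [+-+] → (0.1939, -1.845, 1.095)–(0.1939, -1.845, -0.140146)  len=1.2351
  (v5,v7,v1) [++-] → (0.1939, 0.236136, 1.095)–(0.1939, -1.845, 1.095)  len=2.0811
  (v3,v7,v2) [-+-] → (0.1939, 1.845, 1.095)–(0.1939, 1.845, 0.140146)  len=0.9549
  (v6,v4,v2) [++-] → (0.1939, -0.236136, -1.095)–(0.1939, 1.845, -1.095)  len=2.0811
  (v2,v7,v6) [-++] → (0.1939, 1.845, 0.140146)–(0.1939, 1.845, -1.095)  len=1.2351

Chained into 1 loop(s):
  loop 1: 8 segments, perimeter = 11.7600
Total perimeter = 11.760


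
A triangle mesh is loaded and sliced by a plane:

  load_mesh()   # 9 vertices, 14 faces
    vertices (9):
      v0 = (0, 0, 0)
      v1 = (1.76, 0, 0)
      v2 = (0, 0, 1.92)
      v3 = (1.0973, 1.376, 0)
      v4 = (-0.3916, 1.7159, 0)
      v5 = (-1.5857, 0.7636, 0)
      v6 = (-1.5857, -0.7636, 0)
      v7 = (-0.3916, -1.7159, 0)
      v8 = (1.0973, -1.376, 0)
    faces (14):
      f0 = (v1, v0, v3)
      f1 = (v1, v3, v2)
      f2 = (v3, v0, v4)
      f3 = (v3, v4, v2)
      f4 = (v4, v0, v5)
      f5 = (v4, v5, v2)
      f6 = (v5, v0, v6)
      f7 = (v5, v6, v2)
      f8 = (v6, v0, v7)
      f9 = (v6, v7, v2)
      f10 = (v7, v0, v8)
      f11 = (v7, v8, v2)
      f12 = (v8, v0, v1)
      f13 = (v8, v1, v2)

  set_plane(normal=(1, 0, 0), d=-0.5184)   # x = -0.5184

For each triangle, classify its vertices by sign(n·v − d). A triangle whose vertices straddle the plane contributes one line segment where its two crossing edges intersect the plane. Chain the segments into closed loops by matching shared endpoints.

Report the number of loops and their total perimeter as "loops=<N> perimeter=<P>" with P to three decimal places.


loops=1 perimeter=7.488

Straddling triangles (6 of 14):
  (v4,v0,v5) [++-] → (-0.5184, 0.249638, 0)–(-0.5184, 1.61478, 0)  len=1.3651
  (v4,v5,v2) [+-+] → (-0.5184, 1.61478, 0)–(-0.5184, 0.249638, 1.29231)  len=1.8798
  (v5,v0,v6) [-+-] → (-0.5184, 0.249638, 0)–(-0.5184, -0.249638, 0)  len=0.4993
  (v5,v6,v2) [--+] → (-0.5184, -0.249638, 1.29231)–(-0.5184, 0.249638, 1.29231)  len=0.4993
  (v6,v0,v7) [-++] → (-0.5184, -0.249638, 0)–(-0.5184, -1.61478, 0)  len=1.3651
  (v6,v7,v2) [-++] → (-0.5184, -1.61478, 0)–(-0.5184, -0.249638, 1.29231)  len=1.8798

Chained into 1 loop(s):
  loop 1: 6 segments, perimeter = 7.4884
Total perimeter = 7.488


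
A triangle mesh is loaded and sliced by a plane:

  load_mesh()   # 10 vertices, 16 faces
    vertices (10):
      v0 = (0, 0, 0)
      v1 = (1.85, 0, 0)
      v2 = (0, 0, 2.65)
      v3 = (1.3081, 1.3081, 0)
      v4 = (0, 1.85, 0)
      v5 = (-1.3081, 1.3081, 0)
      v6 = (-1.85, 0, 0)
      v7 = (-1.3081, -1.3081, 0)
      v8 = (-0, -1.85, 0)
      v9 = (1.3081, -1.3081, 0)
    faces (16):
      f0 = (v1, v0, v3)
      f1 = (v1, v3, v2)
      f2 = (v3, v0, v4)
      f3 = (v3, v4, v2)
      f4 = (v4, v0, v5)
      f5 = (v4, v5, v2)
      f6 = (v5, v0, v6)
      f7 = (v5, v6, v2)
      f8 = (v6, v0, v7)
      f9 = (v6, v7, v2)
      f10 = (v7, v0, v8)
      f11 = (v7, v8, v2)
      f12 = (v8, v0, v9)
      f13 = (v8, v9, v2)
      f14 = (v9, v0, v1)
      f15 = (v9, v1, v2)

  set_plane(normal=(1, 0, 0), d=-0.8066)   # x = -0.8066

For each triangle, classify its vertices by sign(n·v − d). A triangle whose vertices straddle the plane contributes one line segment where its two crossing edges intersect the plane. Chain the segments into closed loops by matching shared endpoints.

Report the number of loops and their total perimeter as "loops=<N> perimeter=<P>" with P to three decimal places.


Straddling triangles (8 of 16):
  (v4,v0,v5) [++-] → (-0.8066, 0.8066, 0)–(-0.8066, 1.51585, 0)  len=0.7093
  (v4,v5,v2) [+-+] → (-0.8066, 1.51585, 0)–(-0.8066, 0.8066, 1.01596)  len=1.2390
  (v5,v0,v6) [-+-] → (-0.8066, 0.8066, 0)–(-0.8066, 0, 0)  len=0.8066
  (v5,v6,v2) [--+] → (-0.8066, 0, 1.4946)–(-0.8066, 0.8066, 1.01596)  len=0.9379
  (v6,v0,v7) [-+-] → (-0.8066, 0, 0)–(-0.8066, -0.8066, 0)  len=0.8066
  (v6,v7,v2) [--+] → (-0.8066, -0.8066, 1.01596)–(-0.8066, 0, 1.4946)  len=0.9379
  (v7,v0,v8) [-++] → (-0.8066, -0.8066, 0)–(-0.8066, -1.51585, 0)  len=0.7093
  (v7,v8,v2) [-++] → (-0.8066, -1.51585, 0)–(-0.8066, -0.8066, 1.01596)  len=1.2390

Chained into 1 loop(s):
  loop 1: 8 segments, perimeter = 7.3856
Total perimeter = 7.386

loops=1 perimeter=7.386


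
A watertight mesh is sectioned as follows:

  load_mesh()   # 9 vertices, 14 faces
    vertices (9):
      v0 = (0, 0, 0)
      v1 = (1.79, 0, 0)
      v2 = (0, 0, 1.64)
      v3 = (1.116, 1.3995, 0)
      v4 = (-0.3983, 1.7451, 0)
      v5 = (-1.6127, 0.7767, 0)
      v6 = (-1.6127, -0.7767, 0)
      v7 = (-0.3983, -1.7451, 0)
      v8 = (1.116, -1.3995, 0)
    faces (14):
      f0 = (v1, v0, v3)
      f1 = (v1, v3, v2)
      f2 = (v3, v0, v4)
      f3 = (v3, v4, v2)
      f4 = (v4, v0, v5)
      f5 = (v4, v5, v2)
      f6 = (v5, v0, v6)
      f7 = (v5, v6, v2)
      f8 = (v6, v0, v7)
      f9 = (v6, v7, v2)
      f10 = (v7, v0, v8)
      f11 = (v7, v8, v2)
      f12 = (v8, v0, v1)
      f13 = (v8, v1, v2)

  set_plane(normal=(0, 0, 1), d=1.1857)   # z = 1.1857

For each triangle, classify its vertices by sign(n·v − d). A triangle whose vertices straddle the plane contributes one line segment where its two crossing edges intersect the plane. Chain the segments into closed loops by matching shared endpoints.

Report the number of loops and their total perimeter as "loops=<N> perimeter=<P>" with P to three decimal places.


Straddling triangles (7 of 14):
  (v1,v3,v2) [--+] → (0.309146, 0.387679, 1.1857)–(0.495852, 0, 1.1857)  len=0.4303
  (v3,v4,v2) [--+] → (-0.110334, 0.483414, 1.1857)–(0.309146, 0.387679, 1.1857)  len=0.4303
  (v4,v5,v2) [--+] → (-0.446738, 0.215155, 1.1857)–(-0.110334, 0.483414, 1.1857)  len=0.4303
  (v5,v6,v2) [--+] → (-0.446738, -0.215155, 1.1857)–(-0.446738, 0.215155, 1.1857)  len=0.4303
  (v6,v7,v2) [--+] → (-0.110334, -0.483414, 1.1857)–(-0.446738, -0.215155, 1.1857)  len=0.4303
  (v7,v8,v2) [--+] → (0.309146, -0.387679, 1.1857)–(-0.110334, -0.483414, 1.1857)  len=0.4303
  (v8,v1,v2) [--+] → (0.495852, 0, 1.1857)–(0.309146, -0.387679, 1.1857)  len=0.4303

Chained into 1 loop(s):
  loop 1: 7 segments, perimeter = 3.0120
Total perimeter = 3.012

loops=1 perimeter=3.012


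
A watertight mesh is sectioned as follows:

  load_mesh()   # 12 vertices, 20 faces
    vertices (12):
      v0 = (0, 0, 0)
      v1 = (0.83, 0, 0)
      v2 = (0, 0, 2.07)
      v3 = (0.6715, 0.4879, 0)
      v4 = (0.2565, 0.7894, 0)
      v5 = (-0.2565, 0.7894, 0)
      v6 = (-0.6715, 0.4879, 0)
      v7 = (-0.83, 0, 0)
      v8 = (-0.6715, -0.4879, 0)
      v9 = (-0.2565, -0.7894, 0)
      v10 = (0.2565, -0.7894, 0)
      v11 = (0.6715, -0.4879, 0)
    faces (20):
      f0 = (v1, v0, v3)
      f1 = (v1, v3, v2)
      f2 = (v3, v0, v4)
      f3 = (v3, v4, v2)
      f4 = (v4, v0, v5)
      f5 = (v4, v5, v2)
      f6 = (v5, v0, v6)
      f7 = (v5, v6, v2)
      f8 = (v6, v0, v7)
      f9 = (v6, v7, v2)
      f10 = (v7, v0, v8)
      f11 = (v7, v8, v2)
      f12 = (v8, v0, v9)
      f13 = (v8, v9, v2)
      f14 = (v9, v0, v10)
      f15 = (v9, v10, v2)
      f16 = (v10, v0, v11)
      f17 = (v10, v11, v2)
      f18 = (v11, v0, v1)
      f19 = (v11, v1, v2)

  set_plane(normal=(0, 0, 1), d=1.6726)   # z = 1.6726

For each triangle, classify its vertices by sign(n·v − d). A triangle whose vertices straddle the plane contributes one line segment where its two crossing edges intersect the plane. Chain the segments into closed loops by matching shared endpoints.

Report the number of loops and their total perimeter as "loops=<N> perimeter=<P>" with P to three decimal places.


Straddling triangles (10 of 20):
  (v1,v3,v2) [--+] → (0.128915, 0.0936674, 1.6726)–(0.159344, 0, 1.6726)  len=0.0985
  (v3,v4,v2) [--+] → (0.049243, 0.15155, 1.6726)–(0.128915, 0.0936674, 1.6726)  len=0.0985
  (v4,v5,v2) [--+] → (-0.049243, 0.15155, 1.6726)–(0.049243, 0.15155, 1.6726)  len=0.0985
  (v5,v6,v2) [--+] → (-0.128915, 0.0936674, 1.6726)–(-0.049243, 0.15155, 1.6726)  len=0.0985
  (v6,v7,v2) [--+] → (-0.159344, 0, 1.6726)–(-0.128915, 0.0936674, 1.6726)  len=0.0985
  (v7,v8,v2) [--+] → (-0.128915, -0.0936674, 1.6726)–(-0.159344, 0, 1.6726)  len=0.0985
  (v8,v9,v2) [--+] → (-0.049243, -0.15155, 1.6726)–(-0.128915, -0.0936674, 1.6726)  len=0.0985
  (v9,v10,v2) [--+] → (0.049243, -0.15155, 1.6726)–(-0.049243, -0.15155, 1.6726)  len=0.0985
  (v10,v11,v2) [--+] → (0.128915, -0.0936674, 1.6726)–(0.049243, -0.15155, 1.6726)  len=0.0985
  (v11,v1,v2) [--+] → (0.159344, 0, 1.6726)–(0.128915, -0.0936674, 1.6726)  len=0.0985

Chained into 1 loop(s):
  loop 1: 10 segments, perimeter = 0.9848
Total perimeter = 0.985

loops=1 perimeter=0.985


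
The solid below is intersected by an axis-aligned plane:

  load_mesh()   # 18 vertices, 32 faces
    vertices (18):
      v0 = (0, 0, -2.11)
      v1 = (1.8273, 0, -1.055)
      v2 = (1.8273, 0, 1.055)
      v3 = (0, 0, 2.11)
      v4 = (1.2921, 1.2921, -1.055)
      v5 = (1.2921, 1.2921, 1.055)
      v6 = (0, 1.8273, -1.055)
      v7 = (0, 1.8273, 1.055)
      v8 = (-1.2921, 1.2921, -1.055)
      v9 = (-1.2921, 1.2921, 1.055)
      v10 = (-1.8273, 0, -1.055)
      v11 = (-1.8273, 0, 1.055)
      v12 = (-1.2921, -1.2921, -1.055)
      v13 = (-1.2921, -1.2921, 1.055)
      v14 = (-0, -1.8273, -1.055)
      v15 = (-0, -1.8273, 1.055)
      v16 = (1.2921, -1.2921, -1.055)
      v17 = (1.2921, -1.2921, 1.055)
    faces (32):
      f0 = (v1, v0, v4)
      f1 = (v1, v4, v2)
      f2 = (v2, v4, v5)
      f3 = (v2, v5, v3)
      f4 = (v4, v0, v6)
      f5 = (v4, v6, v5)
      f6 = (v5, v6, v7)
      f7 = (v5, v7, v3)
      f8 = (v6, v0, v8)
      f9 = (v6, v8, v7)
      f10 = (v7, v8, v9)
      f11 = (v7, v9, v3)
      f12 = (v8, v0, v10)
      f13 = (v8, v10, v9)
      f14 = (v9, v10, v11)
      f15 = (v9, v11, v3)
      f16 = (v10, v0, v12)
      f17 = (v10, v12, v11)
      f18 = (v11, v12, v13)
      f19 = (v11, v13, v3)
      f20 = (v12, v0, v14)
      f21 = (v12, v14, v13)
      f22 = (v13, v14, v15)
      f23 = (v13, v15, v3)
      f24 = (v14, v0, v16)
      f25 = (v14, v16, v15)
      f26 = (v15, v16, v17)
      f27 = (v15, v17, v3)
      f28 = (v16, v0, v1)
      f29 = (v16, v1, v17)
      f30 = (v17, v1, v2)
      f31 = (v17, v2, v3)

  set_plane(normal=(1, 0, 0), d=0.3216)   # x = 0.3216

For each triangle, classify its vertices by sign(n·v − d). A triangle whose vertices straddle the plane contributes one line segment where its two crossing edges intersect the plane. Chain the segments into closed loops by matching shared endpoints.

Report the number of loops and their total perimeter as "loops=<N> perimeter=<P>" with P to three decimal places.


Straddling triangles (12 of 32):
  (v1,v0,v4) [+-+] → (0.3216, 0, -1.92432)–(0.3216, 0.3216, -1.84741)  len=0.3307
  (v2,v5,v3) [++-] → (0.3216, 0.3216, 1.84741)–(0.3216, 0, 1.92432)  len=0.3307
  (v4,v0,v6) [+--] → (0.3216, 0.3216, -1.84741)–(0.3216, 1.69409, -1.055)  len=1.5848
  (v4,v6,v5) [+-+] → (0.3216, 1.69409, -1.055)–(0.3216, 1.69409, -0.529827)  len=0.5252
  (v5,v6,v7) [+--] → (0.3216, 1.69409, -0.529827)–(0.3216, 1.69409, 1.055)  len=1.5848
  (v5,v7,v3) [+--] → (0.3216, 1.69409, 1.055)–(0.3216, 0.3216, 1.84741)  len=1.5848
  (v14,v0,v16) [--+] → (0.3216, -0.3216, -1.84741)–(0.3216, -1.69409, -1.055)  len=1.5848
  (v14,v16,v15) [-+-] → (0.3216, -1.69409, -1.055)–(0.3216, -1.69409, 0.529827)  len=1.5848
  (v15,v16,v17) [-++] → (0.3216, -1.69409, 0.529827)–(0.3216, -1.69409, 1.055)  len=0.5252
  (v15,v17,v3) [-+-] → (0.3216, -1.69409, 1.055)–(0.3216, -0.3216, 1.84741)  len=1.5848
  (v16,v0,v1) [+-+] → (0.3216, -0.3216, -1.84741)–(0.3216, 0, -1.92432)  len=0.3307
  (v17,v2,v3) [++-] → (0.3216, 0, 1.92432)–(0.3216, -0.3216, 1.84741)  len=0.3307

Chained into 1 loop(s):
  loop 1: 12 segments, perimeter = 11.8819
Total perimeter = 11.882

loops=1 perimeter=11.882


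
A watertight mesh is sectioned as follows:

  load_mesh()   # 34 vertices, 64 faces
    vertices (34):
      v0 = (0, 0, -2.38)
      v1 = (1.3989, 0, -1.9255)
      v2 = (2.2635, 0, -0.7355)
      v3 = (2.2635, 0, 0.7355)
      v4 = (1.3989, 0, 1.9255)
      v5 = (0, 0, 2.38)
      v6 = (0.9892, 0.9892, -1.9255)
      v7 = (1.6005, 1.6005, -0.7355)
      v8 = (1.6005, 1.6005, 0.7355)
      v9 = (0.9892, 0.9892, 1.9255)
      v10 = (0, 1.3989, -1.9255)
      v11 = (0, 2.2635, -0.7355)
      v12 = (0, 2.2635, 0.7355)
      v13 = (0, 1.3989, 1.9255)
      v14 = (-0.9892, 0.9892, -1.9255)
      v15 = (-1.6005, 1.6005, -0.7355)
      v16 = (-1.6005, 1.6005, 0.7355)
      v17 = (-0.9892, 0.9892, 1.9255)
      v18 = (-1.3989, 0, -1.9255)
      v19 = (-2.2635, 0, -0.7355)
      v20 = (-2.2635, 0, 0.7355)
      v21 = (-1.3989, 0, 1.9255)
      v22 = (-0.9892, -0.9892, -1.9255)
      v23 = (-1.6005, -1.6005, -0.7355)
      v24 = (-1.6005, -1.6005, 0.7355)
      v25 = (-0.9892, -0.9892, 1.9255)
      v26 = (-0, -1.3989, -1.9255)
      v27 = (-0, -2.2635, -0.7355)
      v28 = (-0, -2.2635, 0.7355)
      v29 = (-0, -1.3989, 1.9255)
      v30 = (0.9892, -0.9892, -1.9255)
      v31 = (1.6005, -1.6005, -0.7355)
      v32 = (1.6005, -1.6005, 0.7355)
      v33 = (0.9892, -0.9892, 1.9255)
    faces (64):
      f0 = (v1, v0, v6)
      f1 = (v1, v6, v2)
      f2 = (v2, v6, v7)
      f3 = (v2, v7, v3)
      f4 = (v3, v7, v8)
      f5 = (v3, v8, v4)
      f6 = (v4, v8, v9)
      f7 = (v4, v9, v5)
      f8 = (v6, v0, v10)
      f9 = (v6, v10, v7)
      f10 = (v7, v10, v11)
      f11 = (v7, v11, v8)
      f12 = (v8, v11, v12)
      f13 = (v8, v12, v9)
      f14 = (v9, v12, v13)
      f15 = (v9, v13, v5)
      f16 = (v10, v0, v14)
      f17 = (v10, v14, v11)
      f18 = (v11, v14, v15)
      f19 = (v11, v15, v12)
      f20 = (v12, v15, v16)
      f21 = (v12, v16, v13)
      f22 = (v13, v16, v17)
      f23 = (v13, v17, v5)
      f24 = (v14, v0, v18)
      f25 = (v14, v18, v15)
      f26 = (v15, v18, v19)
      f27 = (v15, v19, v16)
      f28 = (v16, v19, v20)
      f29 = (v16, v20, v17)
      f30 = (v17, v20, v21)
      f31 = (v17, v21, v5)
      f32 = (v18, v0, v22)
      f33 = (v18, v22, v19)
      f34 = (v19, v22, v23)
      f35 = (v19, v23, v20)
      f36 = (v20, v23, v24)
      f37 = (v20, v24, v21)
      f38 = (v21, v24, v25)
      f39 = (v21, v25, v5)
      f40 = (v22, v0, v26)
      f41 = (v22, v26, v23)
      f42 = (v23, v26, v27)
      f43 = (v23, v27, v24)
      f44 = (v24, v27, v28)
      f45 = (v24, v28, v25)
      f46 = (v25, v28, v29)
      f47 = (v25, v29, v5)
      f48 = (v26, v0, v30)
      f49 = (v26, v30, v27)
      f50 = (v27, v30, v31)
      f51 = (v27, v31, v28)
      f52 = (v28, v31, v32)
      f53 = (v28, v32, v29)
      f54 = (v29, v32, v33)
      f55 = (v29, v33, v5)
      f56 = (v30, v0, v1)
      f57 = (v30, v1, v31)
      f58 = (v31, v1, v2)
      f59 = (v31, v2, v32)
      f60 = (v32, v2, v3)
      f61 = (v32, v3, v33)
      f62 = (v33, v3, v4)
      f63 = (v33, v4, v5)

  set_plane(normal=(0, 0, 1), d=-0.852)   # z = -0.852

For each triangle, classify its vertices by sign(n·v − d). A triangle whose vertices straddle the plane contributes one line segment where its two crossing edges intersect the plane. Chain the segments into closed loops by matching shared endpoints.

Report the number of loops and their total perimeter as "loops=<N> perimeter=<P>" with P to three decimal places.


Straddling triangles (16 of 64):
  (v1,v6,v2) [--+] → (2.13875, 0.0968418, -0.852)–(2.17886, 0, -0.852)  len=0.1048
  (v2,v6,v7) [+-+] → (2.13875, 0.0968418, -0.852)–(1.54065, 1.54065, -0.852)  len=1.5628
  (v6,v10,v7) [--+] → (1.44381, 1.58076, -0.852)–(1.54065, 1.54065, -0.852)  len=0.1048
  (v7,v10,v11) [+-+] → (1.44381, 1.58076, -0.852)–(0, 2.17886, -0.852)  len=1.5628
  (v10,v14,v11) [--+] → (-0.0968418, 2.13875, -0.852)–(0, 2.17886, -0.852)  len=0.1048
  (v11,v14,v15) [+-+] → (-0.0968418, 2.13875, -0.852)–(-1.54065, 1.54065, -0.852)  len=1.5628
  (v14,v18,v15) [--+] → (-1.58076, 1.44381, -0.852)–(-1.54065, 1.54065, -0.852)  len=0.1048
  (v15,v18,v19) [+-+] → (-1.58076, 1.44381, -0.852)–(-2.17886, 0, -0.852)  len=1.5628
  (v18,v22,v19) [--+] → (-2.13875, -0.0968418, -0.852)–(-2.17886, 0, -0.852)  len=0.1048
  (v19,v22,v23) [+-+] → (-2.13875, -0.0968418, -0.852)–(-1.54065, -1.54065, -0.852)  len=1.5628
  (v22,v26,v23) [--+] → (-1.44381, -1.58076, -0.852)–(-1.54065, -1.54065, -0.852)  len=0.1048
  (v23,v26,v27) [+-+] → (-1.44381, -1.58076, -0.852)–(0, -2.17886, -0.852)  len=1.5628
  (v26,v30,v27) [--+] → (0.0968418, -2.13875, -0.852)–(0, -2.17886, -0.852)  len=0.1048
  (v27,v30,v31) [+-+] → (0.0968418, -2.13875, -0.852)–(1.54065, -1.54065, -0.852)  len=1.5628
  (v30,v1,v31) [--+] → (1.58076, -1.44381, -0.852)–(1.54065, -1.54065, -0.852)  len=0.1048
  (v31,v1,v2) [+-+] → (1.58076, -1.44381, -0.852)–(2.17886, 0, -0.852)  len=1.5628

Chained into 1 loop(s):
  loop 1: 16 segments, perimeter = 13.3409
Total perimeter = 13.341

loops=1 perimeter=13.341
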